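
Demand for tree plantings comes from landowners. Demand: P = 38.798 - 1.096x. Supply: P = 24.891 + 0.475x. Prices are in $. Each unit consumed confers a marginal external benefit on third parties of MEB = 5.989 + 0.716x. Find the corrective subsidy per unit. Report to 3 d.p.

Social marginal benefit = demand + MEB = 44.787 - 0.380x.
Set SMB = MC: 44.787 - 0.380x = 24.891 + 0.475x → x* = 23.2702.
The Pigouvian subsidy equals MEB at x*: 5.989 + 0.716×23.2702 = 22.6505.

subsidy = $22.650 per unit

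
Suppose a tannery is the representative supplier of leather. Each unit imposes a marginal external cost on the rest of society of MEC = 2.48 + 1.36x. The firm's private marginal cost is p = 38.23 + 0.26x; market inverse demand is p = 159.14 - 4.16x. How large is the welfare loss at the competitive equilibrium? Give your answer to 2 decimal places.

Market equilibrium (private): 38.23 + 0.26x = 159.14 - 4.16x → x_m = 27.3552.
Social marginal cost = private MC + MEC = 40.71 + 1.62x.
Set SMC = demand: 40.71 + 1.62x = 159.14 - 4.16x → x* = 20.4896.
Between x* and x_m the wedge SMC − demand runs linearly from 0 to MEC(x_m), so the loss is a triangle.
DWL = ½ × 6.8656 × 39.6831 = 136.2241.

DWL = 136.22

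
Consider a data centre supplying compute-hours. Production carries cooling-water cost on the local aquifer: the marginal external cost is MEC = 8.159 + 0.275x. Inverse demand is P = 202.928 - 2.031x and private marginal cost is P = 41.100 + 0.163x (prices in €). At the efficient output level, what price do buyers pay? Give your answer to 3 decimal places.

P = €76.520

Social marginal cost = private MC + MEC = 49.259 + 0.438x.
Set SMC = demand: 49.259 + 0.438x = 202.928 - 2.031x → x* = 62.2394.
Consumer price on the demand curve at x*: 202.928 − 2.031×62.2394 = 76.5198.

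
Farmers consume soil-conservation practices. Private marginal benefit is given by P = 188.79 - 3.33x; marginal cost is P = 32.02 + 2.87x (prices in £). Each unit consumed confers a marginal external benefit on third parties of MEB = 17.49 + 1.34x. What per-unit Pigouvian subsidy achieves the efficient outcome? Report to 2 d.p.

Social marginal benefit = demand + MEB = 206.28 - 1.99x.
Set SMB = MC: 206.28 - 1.99x = 32.02 + 2.87x → x* = 35.8560.
The Pigouvian subsidy equals MEB at x*: 17.49 + 1.34×35.8560 = 65.5370.

subsidy = £65.54 per unit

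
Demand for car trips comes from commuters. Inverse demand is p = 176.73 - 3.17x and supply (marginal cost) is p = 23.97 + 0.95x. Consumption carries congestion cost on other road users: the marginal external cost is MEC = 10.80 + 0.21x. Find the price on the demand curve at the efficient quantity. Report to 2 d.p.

P = 72.80

Social marginal benefit = demand − MEC = 165.93 - 3.38x.
Set SMB = MC: 165.93 - 3.38x = 23.97 + 0.95x → x* = 32.7852.
Consumer price on the demand curve at x*: 176.73 − 3.17×32.7852 = 72.8009.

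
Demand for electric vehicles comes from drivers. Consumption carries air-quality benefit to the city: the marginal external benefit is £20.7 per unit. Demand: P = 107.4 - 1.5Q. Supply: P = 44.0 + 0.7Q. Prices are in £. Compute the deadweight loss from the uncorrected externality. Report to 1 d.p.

DWL = £97.4

Market equilibrium (private): 44.0 + 0.7Q = 107.4 - 1.5Q → Q_m = 28.8182.
Social marginal benefit = demand + MEB = 128.1 - 1.5Q.
Set SMB = MC: 128.1 - 1.5Q = 44.0 + 0.7Q → Q* = 38.2273.
Height of the DWL triangle at Q_m is SMB(Q_m) − MC(Q_m) = MEB(Q_m) = 20.7000.
DWL = ½ × 9.4091 × 20.7000 = 97.3842.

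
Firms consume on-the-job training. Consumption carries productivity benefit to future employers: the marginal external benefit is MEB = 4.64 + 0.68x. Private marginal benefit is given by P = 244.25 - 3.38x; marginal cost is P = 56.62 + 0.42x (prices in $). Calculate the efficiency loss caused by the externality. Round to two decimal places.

DWL = $234.05

Market equilibrium (private): 56.62 + 0.42x = 244.25 - 3.38x → x_m = 49.3763.
Social marginal benefit = demand + MEB = 248.89 - 2.70x.
Set SMB = MC: 248.89 - 2.70x = 56.62 + 0.42x → x* = 61.6250.
Height of the DWL triangle at x_m is SMB(x_m) − MC(x_m) = MEB(x_m) = 38.2159.
DWL = ½ × 12.2487 × 38.2159 = 234.0475.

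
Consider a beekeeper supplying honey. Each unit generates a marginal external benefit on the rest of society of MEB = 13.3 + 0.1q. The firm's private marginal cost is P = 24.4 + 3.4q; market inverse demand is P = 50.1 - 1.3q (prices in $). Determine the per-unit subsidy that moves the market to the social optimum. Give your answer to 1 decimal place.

subsidy = $14.1 per unit

Social marginal cost = private MC − MEB = 11.1 + 3.3q.
Set SMC = demand: 11.1 + 3.3q = 50.1 - 1.3q → q* = 8.4783.
The Pigouvian subsidy equals MEB at q*: 13.3 + 0.1×8.4783 = 14.1478.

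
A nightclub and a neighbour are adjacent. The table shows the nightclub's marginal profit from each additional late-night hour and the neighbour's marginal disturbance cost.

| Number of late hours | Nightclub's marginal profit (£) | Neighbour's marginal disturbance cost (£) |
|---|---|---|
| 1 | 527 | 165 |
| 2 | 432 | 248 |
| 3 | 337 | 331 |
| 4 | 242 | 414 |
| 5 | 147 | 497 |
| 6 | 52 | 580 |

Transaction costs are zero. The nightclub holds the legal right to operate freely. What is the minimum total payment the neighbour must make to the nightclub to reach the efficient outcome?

£441

Left alone the nightclub would choose level 6 (marginal profit stays positive).
Efficient level: k* = 3 (marginal profit ≥ marginal disturbance cost through 3).
The neighbour must at least cover the nightclub's forgone profit from cutting 6→3: 242 + 147 + 52 = 441.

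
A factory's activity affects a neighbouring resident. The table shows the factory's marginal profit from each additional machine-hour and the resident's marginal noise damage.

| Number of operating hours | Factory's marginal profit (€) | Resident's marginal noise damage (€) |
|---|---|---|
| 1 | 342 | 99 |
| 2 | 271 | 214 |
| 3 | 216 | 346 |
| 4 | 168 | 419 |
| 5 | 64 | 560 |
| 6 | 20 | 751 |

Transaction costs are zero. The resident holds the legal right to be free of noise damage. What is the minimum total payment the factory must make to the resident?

Efficient level: marginal profit ≥ marginal noise damage through level 2, so k* = 2.
With the resident holding the right, the factory must at least compensate total damage at k*: 99 + 214 = 313.

€313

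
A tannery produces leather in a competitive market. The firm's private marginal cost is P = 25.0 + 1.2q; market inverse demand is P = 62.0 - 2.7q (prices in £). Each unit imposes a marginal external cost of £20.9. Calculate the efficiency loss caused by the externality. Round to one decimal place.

Market equilibrium (private): 25.0 + 1.2q = 62.0 - 2.7q → q_m = 9.4872.
Social marginal cost = private MC + MEC = 45.9 + 1.2q.
Set SMC = demand: 45.9 + 1.2q = 62.0 - 2.7q → q* = 4.1282.
Height of the DWL triangle at q_m is SMC(q_m) − demand(q_m) = MEC(q_m) = 20.9000.
DWL = ½ × 5.3590 × 20.9000 = 56.0016.

DWL = £56.0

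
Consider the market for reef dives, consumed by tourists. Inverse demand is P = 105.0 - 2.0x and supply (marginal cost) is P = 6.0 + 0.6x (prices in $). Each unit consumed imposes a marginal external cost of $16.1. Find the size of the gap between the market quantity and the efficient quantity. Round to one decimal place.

Market equilibrium (private): 6.0 + 0.6x = 105.0 - 2.0x → x_m = 38.0769.
Social marginal benefit = demand − MEC = 88.9 - 2.0x.
Set SMB = MC: 88.9 - 2.0x = 6.0 + 0.6x → x* = 31.8846.
Gap = |38.0769 − 31.8846| = 6.1923.

6.2 units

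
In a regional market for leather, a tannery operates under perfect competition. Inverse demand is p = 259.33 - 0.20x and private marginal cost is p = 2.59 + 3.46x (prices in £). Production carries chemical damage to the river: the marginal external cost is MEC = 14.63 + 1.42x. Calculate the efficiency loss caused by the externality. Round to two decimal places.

DWL = £1284.51

Market equilibrium (private): 2.59 + 3.46x = 259.33 - 0.20x → x_m = 70.1475.
Social marginal cost = private MC + MEC = 17.22 + 4.88x.
Set SMC = demand: 17.22 + 4.88x = 259.33 - 0.20x → x* = 47.6594.
Between x* and x_m the wedge SMC − demand runs linearly from 0 to MEC(x_m), so the loss is a triangle.
DWL = ½ × 22.4881 × 114.2395 = 1284.5146.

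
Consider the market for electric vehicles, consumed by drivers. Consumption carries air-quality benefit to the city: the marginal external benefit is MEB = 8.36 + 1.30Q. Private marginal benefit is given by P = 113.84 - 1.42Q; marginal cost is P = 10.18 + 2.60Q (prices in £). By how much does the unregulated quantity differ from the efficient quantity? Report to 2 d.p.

Market equilibrium (private): 10.18 + 2.60Q = 113.84 - 1.42Q → Q_m = 25.7861.
Social marginal benefit = demand + MEB = 122.20 - 0.12Q.
Set SMB = MC: 122.20 - 0.12Q = 10.18 + 2.60Q → Q* = 41.1838.
Gap = |25.7861 − 41.1838| = 15.3977.

15.40 units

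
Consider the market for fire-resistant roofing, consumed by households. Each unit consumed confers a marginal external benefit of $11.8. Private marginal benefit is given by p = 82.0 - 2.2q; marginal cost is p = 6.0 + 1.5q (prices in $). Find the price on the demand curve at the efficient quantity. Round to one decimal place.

P = $29.8

Social marginal benefit = demand + MEB = 93.8 - 2.2q.
Set SMB = MC: 93.8 - 2.2q = 6.0 + 1.5q → q* = 23.7297.
Consumer price on the demand curve at q*: 82.0 − 2.2×23.7297 = 29.7947.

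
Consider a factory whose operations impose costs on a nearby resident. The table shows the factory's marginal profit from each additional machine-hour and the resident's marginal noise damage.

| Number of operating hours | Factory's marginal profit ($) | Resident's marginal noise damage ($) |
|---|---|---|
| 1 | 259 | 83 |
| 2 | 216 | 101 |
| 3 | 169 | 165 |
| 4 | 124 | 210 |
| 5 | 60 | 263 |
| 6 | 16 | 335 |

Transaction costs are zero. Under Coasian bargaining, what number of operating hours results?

3

Bargaining reaches the level where marginal profit last exceeds marginal noise damage.
That holds through level 3 (169 ≥ 165) but not at 4 (124 < 210).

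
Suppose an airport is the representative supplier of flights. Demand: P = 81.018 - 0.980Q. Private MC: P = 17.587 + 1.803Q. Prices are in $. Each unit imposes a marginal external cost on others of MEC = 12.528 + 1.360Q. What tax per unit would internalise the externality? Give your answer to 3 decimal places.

Social marginal cost = private MC + MEC = 30.115 + 3.163Q.
Set SMC = demand: 30.115 + 3.163Q = 81.018 - 0.980Q → Q* = 12.2865.
The Pigouvian tax equals MEC at Q*: 12.528 + 1.360×12.2865 = 29.2376.

tax = $29.238 per unit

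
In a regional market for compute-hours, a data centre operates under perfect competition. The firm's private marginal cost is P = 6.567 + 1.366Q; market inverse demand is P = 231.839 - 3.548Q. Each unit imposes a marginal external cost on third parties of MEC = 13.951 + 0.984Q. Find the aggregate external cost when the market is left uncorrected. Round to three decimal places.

1673.527

Market equilibrium (private): 6.567 + 1.366Q = 231.839 - 3.548Q → Q_m = 45.8429.
Total external cost = ∫₀^{Q_m} (13.951 + 0.984Q) dQ = 13.951×45.8429 + ½×0.984×45.8429² = 1673.5275.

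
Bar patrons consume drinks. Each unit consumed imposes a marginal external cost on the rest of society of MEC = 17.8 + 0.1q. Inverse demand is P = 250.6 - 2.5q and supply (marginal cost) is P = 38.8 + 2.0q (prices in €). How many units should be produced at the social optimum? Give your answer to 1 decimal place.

Social marginal benefit = demand − MEC = 232.8 - 2.6q.
Set SMB = MC: 232.8 - 2.6q = 38.8 + 2.0q → q* = 42.1739.

q* = 42.2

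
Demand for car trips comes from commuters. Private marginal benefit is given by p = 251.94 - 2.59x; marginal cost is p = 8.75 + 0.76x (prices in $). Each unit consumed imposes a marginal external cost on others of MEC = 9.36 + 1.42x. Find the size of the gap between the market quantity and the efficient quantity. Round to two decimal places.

23.57 units

Market equilibrium (private): 8.75 + 0.76x = 251.94 - 2.59x → x_m = 72.5940.
Social marginal benefit = demand − MEC = 242.58 - 4.01x.
Set SMB = MC: 242.58 - 4.01x = 8.75 + 0.76x → x* = 49.0210.
Gap = |72.5940 − 49.0210| = 23.5730.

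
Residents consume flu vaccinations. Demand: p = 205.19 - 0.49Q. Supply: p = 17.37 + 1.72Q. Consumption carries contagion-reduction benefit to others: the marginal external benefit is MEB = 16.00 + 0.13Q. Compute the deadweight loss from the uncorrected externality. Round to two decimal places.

Market equilibrium (private): 17.37 + 1.72Q = 205.19 - 0.49Q → Q_m = 84.9864.
Social marginal benefit = demand + MEB = 221.19 - 0.36Q.
Set SMB = MC: 221.19 - 0.36Q = 17.37 + 1.72Q → Q* = 97.9904.
The welfare-loss triangle has base |Q_m − Q*| and height MEB(Q_m) (the vertical gap between SMB and MC is zero at Q* and MEB at Q_m).
DWL = ½ × 13.0040 × 27.0482 = 175.8674.

DWL = 175.87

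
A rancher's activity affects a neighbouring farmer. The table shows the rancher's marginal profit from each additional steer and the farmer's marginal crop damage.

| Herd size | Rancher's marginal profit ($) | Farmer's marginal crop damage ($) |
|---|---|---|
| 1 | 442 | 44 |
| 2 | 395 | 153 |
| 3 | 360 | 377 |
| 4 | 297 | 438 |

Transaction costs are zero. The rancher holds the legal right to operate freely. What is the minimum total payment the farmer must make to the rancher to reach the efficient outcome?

Left alone the rancher would choose level 4 (marginal profit stays positive).
Efficient level: k* = 2 (marginal profit ≥ marginal crop damage through 2).
The farmer must at least cover the rancher's forgone profit from cutting 4→2: 360 + 297 = 657.

$657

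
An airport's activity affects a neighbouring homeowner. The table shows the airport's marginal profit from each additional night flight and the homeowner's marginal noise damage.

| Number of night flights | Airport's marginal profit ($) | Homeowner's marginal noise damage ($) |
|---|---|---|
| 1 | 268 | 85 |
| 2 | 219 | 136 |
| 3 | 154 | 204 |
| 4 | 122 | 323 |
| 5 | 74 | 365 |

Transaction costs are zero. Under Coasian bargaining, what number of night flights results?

2

Bargaining reaches the level where marginal profit last exceeds marginal noise damage.
That holds through level 2 (219 ≥ 136) but not at 3 (154 < 204).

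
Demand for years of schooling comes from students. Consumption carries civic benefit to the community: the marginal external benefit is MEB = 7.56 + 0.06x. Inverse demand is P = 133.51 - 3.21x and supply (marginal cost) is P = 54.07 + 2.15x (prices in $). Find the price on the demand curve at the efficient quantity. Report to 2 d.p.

Social marginal benefit = demand + MEB = 141.07 - 3.15x.
Set SMB = MC: 141.07 - 3.15x = 54.07 + 2.15x → x* = 16.4151.
Consumer price on the demand curve at x*: 133.51 − 3.21×16.4151 = 80.8175.

P = $80.82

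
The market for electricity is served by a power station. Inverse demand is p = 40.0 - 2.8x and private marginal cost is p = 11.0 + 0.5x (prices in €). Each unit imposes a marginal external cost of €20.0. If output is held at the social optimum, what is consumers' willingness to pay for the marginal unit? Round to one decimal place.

P = €32.4

Social marginal cost = private MC + MEC = 31.0 + 0.5x.
Set SMC = demand: 31.0 + 0.5x = 40.0 - 2.8x → x* = 2.7273.
Consumer price on the demand curve at x*: 40.0 − 2.8×2.7273 = 32.3636.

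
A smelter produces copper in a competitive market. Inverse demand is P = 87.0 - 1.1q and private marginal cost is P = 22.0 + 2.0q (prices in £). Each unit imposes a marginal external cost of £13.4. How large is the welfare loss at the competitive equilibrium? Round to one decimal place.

DWL = £29.0

Market equilibrium (private): 22.0 + 2.0q = 87.0 - 1.1q → q_m = 20.9677.
Social marginal cost = private MC + MEC = 35.4 + 2.0q.
Set SMC = demand: 35.4 + 2.0q = 87.0 - 1.1q → q* = 16.6452.
Height of the DWL triangle at q_m is SMC(q_m) − demand(q_m) = MEC(q_m) = 13.4000.
DWL = ½ × 4.3225 × 13.4000 = 28.9608.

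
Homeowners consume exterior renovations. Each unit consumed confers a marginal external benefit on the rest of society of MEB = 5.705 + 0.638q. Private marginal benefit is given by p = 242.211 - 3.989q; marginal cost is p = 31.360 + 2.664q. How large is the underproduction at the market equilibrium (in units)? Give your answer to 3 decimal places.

4.310 units

Market equilibrium (private): 31.360 + 2.664q = 242.211 - 3.989q → q_m = 31.6926.
Social marginal benefit = demand + MEB = 247.916 - 3.351q.
Set SMB = MC: 247.916 - 3.351q = 31.360 + 2.664q → q* = 36.0027.
Gap = |31.6926 − 36.0027| = 4.3101.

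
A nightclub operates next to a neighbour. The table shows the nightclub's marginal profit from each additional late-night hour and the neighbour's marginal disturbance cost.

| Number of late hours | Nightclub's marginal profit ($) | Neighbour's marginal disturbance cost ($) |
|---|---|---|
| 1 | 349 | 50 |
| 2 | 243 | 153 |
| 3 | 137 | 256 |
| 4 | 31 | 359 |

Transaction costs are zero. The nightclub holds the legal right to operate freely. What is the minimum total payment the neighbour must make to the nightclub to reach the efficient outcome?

Left alone the nightclub would choose level 4 (marginal profit stays positive).
Efficient level: k* = 2 (marginal profit ≥ marginal disturbance cost through 2).
The neighbour must at least cover the nightclub's forgone profit from cutting 4→2: 137 + 31 = 168.

$168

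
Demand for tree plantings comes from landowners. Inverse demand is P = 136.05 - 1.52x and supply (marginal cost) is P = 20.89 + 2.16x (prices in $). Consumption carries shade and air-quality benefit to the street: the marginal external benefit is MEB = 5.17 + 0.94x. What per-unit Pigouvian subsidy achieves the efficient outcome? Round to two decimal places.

Social marginal benefit = demand + MEB = 141.22 - 0.58x.
Set SMB = MC: 141.22 - 0.58x = 20.89 + 2.16x → x* = 43.9161.
The Pigouvian subsidy equals MEB at x*: 5.17 + 0.94×43.9161 = 46.4511.

subsidy = $46.45 per unit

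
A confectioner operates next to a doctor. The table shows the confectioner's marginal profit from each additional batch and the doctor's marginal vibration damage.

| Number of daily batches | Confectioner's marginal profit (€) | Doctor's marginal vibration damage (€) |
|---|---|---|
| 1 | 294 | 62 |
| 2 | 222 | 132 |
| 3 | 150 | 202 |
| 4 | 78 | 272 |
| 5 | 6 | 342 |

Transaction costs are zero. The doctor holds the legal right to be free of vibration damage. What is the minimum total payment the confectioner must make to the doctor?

Efficient level: marginal profit ≥ marginal vibration damage through level 2, so k* = 2.
With the doctor holding the right, the confectioner must at least compensate total damage at k*: 62 + 132 = 194.

€194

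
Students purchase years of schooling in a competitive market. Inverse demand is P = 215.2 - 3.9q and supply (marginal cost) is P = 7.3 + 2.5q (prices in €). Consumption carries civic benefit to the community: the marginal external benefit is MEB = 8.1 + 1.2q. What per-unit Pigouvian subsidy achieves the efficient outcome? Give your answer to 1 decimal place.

Social marginal benefit = demand + MEB = 223.3 - 2.7q.
Set SMB = MC: 223.3 - 2.7q = 7.3 + 2.5q → q* = 41.5385.
The Pigouvian subsidy equals MEB at q*: 8.1 + 1.2×41.5385 = 57.9462.

subsidy = €57.9 per unit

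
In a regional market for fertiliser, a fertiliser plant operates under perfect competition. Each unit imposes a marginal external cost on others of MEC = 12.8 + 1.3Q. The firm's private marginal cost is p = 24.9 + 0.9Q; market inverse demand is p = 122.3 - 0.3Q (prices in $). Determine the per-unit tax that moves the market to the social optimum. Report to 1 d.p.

Social marginal cost = private MC + MEC = 37.7 + 2.2Q.
Set SMC = demand: 37.7 + 2.2Q = 122.3 - 0.3Q → Q* = 33.8400.
The Pigouvian tax equals MEC at Q*: 12.8 + 1.3×33.8400 = 56.7920.

tax = $56.8 per unit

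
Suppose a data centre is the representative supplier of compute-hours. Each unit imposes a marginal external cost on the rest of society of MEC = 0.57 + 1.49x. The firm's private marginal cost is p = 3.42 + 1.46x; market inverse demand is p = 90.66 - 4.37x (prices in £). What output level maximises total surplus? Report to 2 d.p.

Social marginal cost = private MC + MEC = 3.99 + 2.95x.
Set SMC = demand: 3.99 + 2.95x = 90.66 - 4.37x → x* = 11.8402.

x* = 11.84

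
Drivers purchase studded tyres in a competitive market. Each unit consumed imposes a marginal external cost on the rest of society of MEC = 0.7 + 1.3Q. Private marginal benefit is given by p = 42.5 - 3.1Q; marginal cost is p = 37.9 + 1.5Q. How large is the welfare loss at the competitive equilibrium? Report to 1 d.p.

Market equilibrium (private): 37.9 + 1.5Q = 42.5 - 3.1Q → Q_m = 1.0000.
Social marginal benefit = demand − MEC = 41.8 - 4.4Q.
Set SMB = MC: 41.8 - 4.4Q = 37.9 + 1.5Q → Q* = 0.6610.
The loss is the area between SMB and MC from Q* to Q_m; with linear curves that's a triangle of height MEC(Q_m).
DWL = ½ × 0.3390 × 2.0000 = 0.3390.

DWL = 0.3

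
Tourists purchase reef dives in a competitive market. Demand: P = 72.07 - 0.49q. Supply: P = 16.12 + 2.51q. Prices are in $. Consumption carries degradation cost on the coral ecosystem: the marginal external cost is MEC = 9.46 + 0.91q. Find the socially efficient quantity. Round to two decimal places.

Social marginal benefit = demand − MEC = 62.61 - 1.40q.
Set SMB = MC: 62.61 - 1.40q = 16.12 + 2.51q → q* = 11.8900.

q* = 11.89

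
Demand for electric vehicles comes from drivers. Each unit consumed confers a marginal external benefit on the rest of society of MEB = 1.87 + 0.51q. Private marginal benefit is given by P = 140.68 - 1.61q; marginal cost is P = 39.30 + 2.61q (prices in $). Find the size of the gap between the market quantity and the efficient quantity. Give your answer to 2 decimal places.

Market equilibrium (private): 39.30 + 2.61q = 140.68 - 1.61q → q_m = 24.0237.
Social marginal benefit = demand + MEB = 142.55 - 1.10q.
Set SMB = MC: 142.55 - 1.10q = 39.30 + 2.61q → q* = 27.8302.
Gap = |24.0237 − 27.8302| = 3.8065.

3.81 units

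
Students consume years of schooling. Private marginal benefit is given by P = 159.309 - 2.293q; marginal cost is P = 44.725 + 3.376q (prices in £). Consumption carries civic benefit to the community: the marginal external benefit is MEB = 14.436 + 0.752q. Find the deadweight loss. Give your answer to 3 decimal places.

Market equilibrium (private): 44.725 + 3.376q = 159.309 - 2.293q → q_m = 20.2124.
Social marginal benefit = demand + MEB = 173.745 - 1.541q.
Set SMB = MC: 173.745 - 1.541q = 44.725 + 3.376q → q* = 26.2396.
Height of the DWL triangle at q_m is SMB(q_m) − MC(q_m) = MEB(q_m) = 29.6357.
DWL = ½ × 6.0272 × 29.6357 = 89.3101.

DWL = £89.310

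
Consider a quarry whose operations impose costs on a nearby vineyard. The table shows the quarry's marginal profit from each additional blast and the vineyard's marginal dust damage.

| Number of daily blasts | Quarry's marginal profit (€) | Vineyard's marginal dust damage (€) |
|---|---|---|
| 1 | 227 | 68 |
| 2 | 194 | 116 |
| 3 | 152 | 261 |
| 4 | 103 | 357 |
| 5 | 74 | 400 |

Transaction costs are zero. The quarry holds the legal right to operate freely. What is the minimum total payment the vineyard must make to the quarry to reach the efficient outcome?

€329

Left alone the quarry would choose level 5 (marginal profit stays positive).
Efficient level: k* = 2 (marginal profit ≥ marginal dust damage through 2).
The vineyard must at least cover the quarry's forgone profit from cutting 5→2: 152 + 103 + 74 = 329.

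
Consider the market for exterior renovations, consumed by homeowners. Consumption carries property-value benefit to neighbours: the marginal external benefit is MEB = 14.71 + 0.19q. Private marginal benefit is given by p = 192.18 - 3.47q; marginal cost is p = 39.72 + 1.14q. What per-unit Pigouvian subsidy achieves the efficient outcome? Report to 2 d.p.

subsidy = 21.90 per unit

Social marginal benefit = demand + MEB = 206.89 - 3.28q.
Set SMB = MC: 206.89 - 3.28q = 39.72 + 1.14q → q* = 37.8213.
The Pigouvian subsidy equals MEB at q*: 14.71 + 0.19×37.8213 = 21.8960.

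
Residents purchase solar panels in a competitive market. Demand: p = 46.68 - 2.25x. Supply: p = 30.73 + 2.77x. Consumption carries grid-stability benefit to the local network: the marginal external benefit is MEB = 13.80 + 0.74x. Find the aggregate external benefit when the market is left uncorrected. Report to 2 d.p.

47.58

Market equilibrium (private): 30.73 + 2.77x = 46.68 - 2.25x → x_m = 3.1773.
Total external benefit = ∫₀^{x_m} (13.80 + 0.74x) dx = 13.80×3.1773 + ½×0.74×3.1773² = 47.5820.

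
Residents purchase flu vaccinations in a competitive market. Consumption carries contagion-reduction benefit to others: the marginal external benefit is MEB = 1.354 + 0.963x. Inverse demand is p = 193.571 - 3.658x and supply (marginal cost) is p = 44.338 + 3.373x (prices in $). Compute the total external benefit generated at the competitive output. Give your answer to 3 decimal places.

$245.655

Market equilibrium (private): 44.338 + 3.373x = 193.571 - 3.658x → x_m = 21.2250.
Total external benefit = ∫₀^{x_m} (1.354 + 0.963x) dx = 1.354×21.2250 + ½×0.963×21.2250² = 245.6547.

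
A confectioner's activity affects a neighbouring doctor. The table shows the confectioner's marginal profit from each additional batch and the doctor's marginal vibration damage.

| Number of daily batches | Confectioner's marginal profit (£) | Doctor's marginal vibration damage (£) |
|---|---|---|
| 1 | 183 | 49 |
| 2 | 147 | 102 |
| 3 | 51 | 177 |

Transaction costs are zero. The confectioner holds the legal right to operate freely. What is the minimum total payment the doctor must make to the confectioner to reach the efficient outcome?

£51

Left alone the confectioner would choose level 3 (marginal profit stays positive).
Efficient level: k* = 2 (marginal profit ≥ marginal vibration damage through 2).
The doctor must at least cover the confectioner's forgone profit from cutting 3→2: 51 = 51.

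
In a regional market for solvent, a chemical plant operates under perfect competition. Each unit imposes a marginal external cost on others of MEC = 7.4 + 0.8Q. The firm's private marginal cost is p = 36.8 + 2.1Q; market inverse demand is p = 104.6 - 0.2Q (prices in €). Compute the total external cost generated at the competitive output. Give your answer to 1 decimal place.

€565.7

Market equilibrium (private): 36.8 + 2.1Q = 104.6 - 0.2Q → Q_m = 29.4783.
Total external cost = ∫₀^{Q_m} (7.4 + 0.8Q) dQ = 7.4×29.4783 + ½×0.8×29.4783² = 565.7275.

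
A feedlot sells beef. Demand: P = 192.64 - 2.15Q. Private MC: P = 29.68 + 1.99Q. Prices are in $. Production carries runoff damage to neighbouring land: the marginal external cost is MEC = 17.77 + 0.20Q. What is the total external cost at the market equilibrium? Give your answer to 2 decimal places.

$854.41

Market equilibrium (private): 29.68 + 1.99Q = 192.64 - 2.15Q → Q_m = 39.3623.
Total external cost = ∫₀^{Q_m} (17.77 + 0.20Q) dQ = 17.77×39.3623 + ½×0.20×39.3623² = 854.4071.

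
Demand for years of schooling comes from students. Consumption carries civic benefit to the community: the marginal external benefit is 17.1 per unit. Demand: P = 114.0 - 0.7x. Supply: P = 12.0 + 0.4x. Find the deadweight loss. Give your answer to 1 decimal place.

Market equilibrium (private): 12.0 + 0.4x = 114.0 - 0.7x → x_m = 92.7273.
Social marginal benefit = demand + MEB = 131.1 - 0.7x.
Set SMB = MC: 131.1 - 0.7x = 12.0 + 0.4x → x* = 108.2727.
Height of the DWL triangle at x_m is SMB(x_m) − MC(x_m) = MEB(x_m) = 17.1000.
DWL = ½ × 15.5454 × 17.1000 = 132.9132.

DWL = 132.9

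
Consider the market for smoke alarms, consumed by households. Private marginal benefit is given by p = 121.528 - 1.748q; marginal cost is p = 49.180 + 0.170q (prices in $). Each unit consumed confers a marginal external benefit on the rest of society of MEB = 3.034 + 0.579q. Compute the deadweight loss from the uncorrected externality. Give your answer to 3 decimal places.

DWL = $231.040

Market equilibrium (private): 49.180 + 0.170q = 121.528 - 1.748q → q_m = 37.7205.
Social marginal benefit = demand + MEB = 124.562 - 1.169q.
Set SMB = MC: 124.562 - 1.169q = 49.180 + 0.170q → q* = 56.2972.
The loss is the area between SMB and MC from q* to q_m; with linear curves that's a triangle of height MEB(q_m).
DWL = ½ × 18.5767 × 24.8742 = 231.0403.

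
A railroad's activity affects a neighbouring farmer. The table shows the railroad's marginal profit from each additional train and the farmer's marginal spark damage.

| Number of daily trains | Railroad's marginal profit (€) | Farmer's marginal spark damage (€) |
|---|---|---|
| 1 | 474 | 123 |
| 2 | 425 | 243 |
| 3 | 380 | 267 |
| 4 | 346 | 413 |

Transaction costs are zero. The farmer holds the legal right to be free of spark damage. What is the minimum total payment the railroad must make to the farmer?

€633

Efficient level: marginal profit ≥ marginal spark damage through level 3, so k* = 3.
With the farmer holding the right, the railroad must at least compensate total damage at k*: 123 + 243 + 267 = 633.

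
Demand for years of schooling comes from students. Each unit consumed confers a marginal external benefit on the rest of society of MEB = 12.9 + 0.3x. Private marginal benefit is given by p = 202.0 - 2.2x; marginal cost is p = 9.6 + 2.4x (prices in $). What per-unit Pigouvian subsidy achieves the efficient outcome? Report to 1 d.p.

subsidy = $27.2 per unit

Social marginal benefit = demand + MEB = 214.9 - 1.9x.
Set SMB = MC: 214.9 - 1.9x = 9.6 + 2.4x → x* = 47.7442.
The Pigouvian subsidy equals MEB at x*: 12.9 + 0.3×47.7442 = 27.2233.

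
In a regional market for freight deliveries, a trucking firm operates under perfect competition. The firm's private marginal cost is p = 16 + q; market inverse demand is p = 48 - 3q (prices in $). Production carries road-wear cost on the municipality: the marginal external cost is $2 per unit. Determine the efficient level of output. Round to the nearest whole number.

q* = 8

Social marginal cost = private MC + MEC = 18 + q.
Set SMC = demand: 18 + q = 48 - 3q → q* = 7.5000.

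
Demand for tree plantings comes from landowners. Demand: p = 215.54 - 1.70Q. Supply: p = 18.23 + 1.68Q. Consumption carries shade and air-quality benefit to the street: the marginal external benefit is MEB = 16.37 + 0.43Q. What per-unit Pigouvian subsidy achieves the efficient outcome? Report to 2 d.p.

subsidy = 47.52 per unit

Social marginal benefit = demand + MEB = 231.91 - 1.27Q.
Set SMB = MC: 231.91 - 1.27Q = 18.23 + 1.68Q → Q* = 72.4339.
The Pigouvian subsidy equals MEB at Q*: 16.37 + 0.43×72.4339 = 47.5166.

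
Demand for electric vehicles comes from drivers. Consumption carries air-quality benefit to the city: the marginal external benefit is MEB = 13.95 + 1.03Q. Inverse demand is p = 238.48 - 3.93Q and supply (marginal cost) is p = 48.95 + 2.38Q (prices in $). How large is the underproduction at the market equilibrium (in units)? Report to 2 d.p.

Market equilibrium (private): 48.95 + 2.38Q = 238.48 - 3.93Q → Q_m = 30.0365.
Social marginal benefit = demand + MEB = 252.43 - 2.90Q.
Set SMB = MC: 252.43 - 2.90Q = 48.95 + 2.38Q → Q* = 38.5379.
Gap = |30.0365 − 38.5379| = 8.5014.

8.50 units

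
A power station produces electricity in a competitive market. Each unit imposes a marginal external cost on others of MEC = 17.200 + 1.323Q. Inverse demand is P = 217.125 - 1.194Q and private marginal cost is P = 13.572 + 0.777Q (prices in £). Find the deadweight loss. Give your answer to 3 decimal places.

DWL = £3592.004

Market equilibrium (private): 13.572 + 0.777Q = 217.125 - 1.194Q → Q_m = 103.2740.
Social marginal cost = private MC + MEC = 30.772 + 2.100Q.
Set SMC = demand: 30.772 + 2.100Q = 217.125 - 1.194Q → Q* = 56.5735.
The welfare-loss triangle has base |Q_m − Q*| and height MEC(Q_m) (the vertical gap between SMC and demand is zero at Q* and MEC at Q_m).
DWL = ½ × 46.7005 × 153.8315 = 3592.0040.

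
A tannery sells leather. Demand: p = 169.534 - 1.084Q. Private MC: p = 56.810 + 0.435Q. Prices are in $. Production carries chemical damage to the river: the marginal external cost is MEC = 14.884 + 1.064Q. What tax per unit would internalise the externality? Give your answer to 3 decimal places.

tax = $55.187 per unit

Social marginal cost = private MC + MEC = 71.694 + 1.499Q.
Set SMC = demand: 71.694 + 1.499Q = 169.534 - 1.084Q → Q* = 37.8784.
The Pigouvian tax equals MEC at Q*: 14.884 + 1.064×37.8784 = 55.1866.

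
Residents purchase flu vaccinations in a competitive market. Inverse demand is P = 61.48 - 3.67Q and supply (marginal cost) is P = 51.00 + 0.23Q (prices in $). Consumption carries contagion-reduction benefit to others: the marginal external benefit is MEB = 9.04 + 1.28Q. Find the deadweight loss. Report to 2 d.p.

Market equilibrium (private): 51.00 + 0.23Q = 61.48 - 3.67Q → Q_m = 2.6872.
Social marginal benefit = demand + MEB = 70.52 - 2.39Q.
Set SMB = MC: 70.52 - 2.39Q = 51.00 + 0.23Q → Q* = 7.4504.
Height of the DWL triangle at Q_m is SMB(Q_m) − MC(Q_m) = MEB(Q_m) = 12.4796.
DWL = ½ × 4.7632 × 12.4796 = 29.7214.

DWL = $29.72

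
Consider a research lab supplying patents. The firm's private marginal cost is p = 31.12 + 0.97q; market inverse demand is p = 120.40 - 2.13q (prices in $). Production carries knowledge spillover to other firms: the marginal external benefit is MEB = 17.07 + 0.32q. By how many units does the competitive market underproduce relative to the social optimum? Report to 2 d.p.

Market equilibrium (private): 31.12 + 0.97q = 120.40 - 2.13q → q_m = 28.8000.
Social marginal cost = private MC − MEB = 14.05 + 0.65q.
Set SMC = demand: 14.05 + 0.65q = 120.40 - 2.13q → q* = 38.2554.
Gap = |28.8000 − 38.2554| = 9.4554.

9.46 units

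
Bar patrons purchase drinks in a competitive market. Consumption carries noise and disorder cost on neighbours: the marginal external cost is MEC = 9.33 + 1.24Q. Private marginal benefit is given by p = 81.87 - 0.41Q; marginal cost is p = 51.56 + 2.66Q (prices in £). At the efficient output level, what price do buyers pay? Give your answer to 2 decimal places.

P = £79.87

Social marginal benefit = demand − MEC = 72.54 - 1.65Q.
Set SMB = MC: 72.54 - 1.65Q = 51.56 + 2.66Q → Q* = 4.8677.
Consumer price on the demand curve at Q*: 81.87 − 0.41×4.8677 = 79.8742.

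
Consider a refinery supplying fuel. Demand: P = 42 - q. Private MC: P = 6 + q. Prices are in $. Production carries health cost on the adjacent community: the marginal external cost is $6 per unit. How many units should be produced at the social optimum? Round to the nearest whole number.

q* = 15

Social marginal cost = private MC + MEC = 12 + q.
Set SMC = demand: 12 + q = 42 - q → q* = 15.0000.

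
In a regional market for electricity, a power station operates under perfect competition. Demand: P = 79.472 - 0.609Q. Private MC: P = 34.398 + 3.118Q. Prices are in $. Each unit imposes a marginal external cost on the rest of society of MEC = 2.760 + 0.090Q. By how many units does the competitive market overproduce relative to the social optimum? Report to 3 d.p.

1.008 units

Market equilibrium (private): 34.398 + 3.118Q = 79.472 - 0.609Q → Q_m = 12.0939.
Social marginal cost = private MC + MEC = 37.158 + 3.208Q.
Set SMC = demand: 37.158 + 3.208Q = 79.472 - 0.609Q → Q* = 11.0857.
Gap = |12.0939 − 11.0857| = 1.0082.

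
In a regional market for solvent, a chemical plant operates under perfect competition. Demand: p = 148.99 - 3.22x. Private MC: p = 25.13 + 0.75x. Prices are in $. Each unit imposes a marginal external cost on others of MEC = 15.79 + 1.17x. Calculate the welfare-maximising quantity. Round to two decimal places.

Social marginal cost = private MC + MEC = 40.92 + 1.92x.
Set SMC = demand: 40.92 + 1.92x = 148.99 - 3.22x → x* = 21.0253.

x* = 21.03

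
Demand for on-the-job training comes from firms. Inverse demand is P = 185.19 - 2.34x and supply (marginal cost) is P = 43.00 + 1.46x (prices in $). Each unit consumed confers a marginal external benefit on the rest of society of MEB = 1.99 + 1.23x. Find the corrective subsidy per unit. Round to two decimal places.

Social marginal benefit = demand + MEB = 187.18 - 1.11x.
Set SMB = MC: 187.18 - 1.11x = 43.00 + 1.46x → x* = 56.1012.
The Pigouvian subsidy equals MEB at x*: 1.99 + 1.23×56.1012 = 70.9945.

subsidy = $70.99 per unit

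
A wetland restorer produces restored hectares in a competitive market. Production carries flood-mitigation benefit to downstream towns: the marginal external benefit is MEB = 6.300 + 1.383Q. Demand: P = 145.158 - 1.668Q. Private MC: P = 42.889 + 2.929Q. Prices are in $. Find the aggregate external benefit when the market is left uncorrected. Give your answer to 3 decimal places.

$482.396

Market equilibrium (private): 42.889 + 2.929Q = 145.158 - 1.668Q → Q_m = 22.2469.
Total external benefit = ∫₀^{Q_m} (6.300 + 1.383Q) dQ = 6.300×22.2469 + ½×1.383×22.2469² = 482.3958.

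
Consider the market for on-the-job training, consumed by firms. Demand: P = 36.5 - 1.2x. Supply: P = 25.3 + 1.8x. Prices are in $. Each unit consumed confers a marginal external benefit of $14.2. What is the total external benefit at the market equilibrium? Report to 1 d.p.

Market equilibrium (private): 25.3 + 1.8x = 36.5 - 1.2x → x_m = 3.7333.
Total external benefit = MEB × x_m = 14.2 × 3.7333 = 53.0129.

$53.0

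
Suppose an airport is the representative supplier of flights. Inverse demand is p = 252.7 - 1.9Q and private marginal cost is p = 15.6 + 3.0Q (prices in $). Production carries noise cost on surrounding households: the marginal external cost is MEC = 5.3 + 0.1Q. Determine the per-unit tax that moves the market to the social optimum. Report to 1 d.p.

Social marginal cost = private MC + MEC = 20.9 + 3.1Q.
Set SMC = demand: 20.9 + 3.1Q = 252.7 - 1.9Q → Q* = 46.3600.
The Pigouvian tax equals MEC at Q*: 5.3 + 0.1×46.3600 = 9.9360.

tax = $9.9 per unit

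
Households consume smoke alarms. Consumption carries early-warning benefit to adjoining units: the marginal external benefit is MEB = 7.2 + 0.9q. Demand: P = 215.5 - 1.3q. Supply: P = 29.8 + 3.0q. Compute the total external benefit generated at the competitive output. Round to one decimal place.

Market equilibrium (private): 29.8 + 3.0q = 215.5 - 1.3q → q_m = 43.1860.
Total external benefit = ∫₀^{q_m} (7.2 + 0.9q) dq = 7.2×43.1860 + ½×0.9×43.1860² = 1150.2030.

1150.2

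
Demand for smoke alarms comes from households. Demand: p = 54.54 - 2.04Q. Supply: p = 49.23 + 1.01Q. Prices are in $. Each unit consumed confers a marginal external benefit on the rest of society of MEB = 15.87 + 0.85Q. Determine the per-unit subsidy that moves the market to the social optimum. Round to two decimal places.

subsidy = $24.05 per unit

Social marginal benefit = demand + MEB = 70.41 - 1.19Q.
Set SMB = MC: 70.41 - 1.19Q = 49.23 + 1.01Q → Q* = 9.6273.
The Pigouvian subsidy equals MEB at Q*: 15.87 + 0.85×9.6273 = 24.0532.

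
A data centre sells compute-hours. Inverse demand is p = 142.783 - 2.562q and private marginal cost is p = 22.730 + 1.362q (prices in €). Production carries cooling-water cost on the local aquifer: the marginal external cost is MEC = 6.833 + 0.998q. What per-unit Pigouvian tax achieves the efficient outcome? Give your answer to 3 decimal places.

tax = €29.790 per unit

Social marginal cost = private MC + MEC = 29.563 + 2.360q.
Set SMC = demand: 29.563 + 2.360q = 142.783 - 2.562q → q* = 23.0028.
The Pigouvian tax equals MEC at q*: 6.833 + 0.998×23.0028 = 29.7898.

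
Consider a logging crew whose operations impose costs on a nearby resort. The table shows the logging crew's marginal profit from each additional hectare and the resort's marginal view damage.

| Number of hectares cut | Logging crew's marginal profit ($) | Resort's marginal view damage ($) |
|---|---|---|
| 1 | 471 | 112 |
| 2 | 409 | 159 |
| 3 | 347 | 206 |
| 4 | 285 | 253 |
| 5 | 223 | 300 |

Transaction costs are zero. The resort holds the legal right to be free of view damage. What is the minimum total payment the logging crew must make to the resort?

Efficient level: marginal profit ≥ marginal view damage through level 4, so k* = 4.
With the resort holding the right, the logging crew must at least compensate total damage at k*: 112 + 159 + 206 + 253 = 730.

$730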